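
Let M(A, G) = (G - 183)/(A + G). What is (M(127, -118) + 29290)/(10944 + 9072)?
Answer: 263309/180144 ≈ 1.4617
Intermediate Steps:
M(A, G) = (-183 + G)/(A + G)
(M(127, -118) + 29290)/(10944 + 9072) = ((-183 - 118)/(127 - 118) + 29290)/(10944 + 9072) = (-301/9 + 29290)/20016 = ((1/9)*(-301) + 29290)*(1/20016) = (-301/9 + 29290)*(1/20016) = (263309/9)*(1/20016) = 263309/180144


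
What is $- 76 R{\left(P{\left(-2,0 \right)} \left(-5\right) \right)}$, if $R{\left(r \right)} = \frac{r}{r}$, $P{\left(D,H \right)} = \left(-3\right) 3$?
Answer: $-76$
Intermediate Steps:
$P{\left(D,H \right)} = -9$
$R{\left(r \right)} = 1$
$- 76 R{\left(P{\left(-2,0 \right)} \left(-5\right) \right)} = \left(-76\right) 1 = -76$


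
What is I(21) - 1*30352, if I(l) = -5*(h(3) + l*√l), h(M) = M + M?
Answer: -30382 - 105*√21 ≈ -30863.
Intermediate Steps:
h(M) = 2*M
I(l) = -30 - 5*l^(3/2) (I(l) = -5*(2*3 + l*√l) = -5*(6 + l^(3/2)) = -30 - 5*l^(3/2))
I(21) - 1*30352 = (-30 - 105*√21) - 1*30352 = (-30 - 105*√21) - 30352 = -30382 - 105*√21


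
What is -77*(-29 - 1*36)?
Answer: 5005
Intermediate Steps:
-77*(-29 - 1*36) = -77*(-29 - 36) = -77*(-65) = 5005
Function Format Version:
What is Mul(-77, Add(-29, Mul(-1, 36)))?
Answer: 5005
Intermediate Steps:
Mul(-77, Add(-29, Mul(-1, 36))) = Mul(-77, Add(-29, -36)) = Mul(-77, -65) = 5005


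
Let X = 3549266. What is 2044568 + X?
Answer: 5593834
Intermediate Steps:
2044568 + X = 2044568 + 3549266 = 5593834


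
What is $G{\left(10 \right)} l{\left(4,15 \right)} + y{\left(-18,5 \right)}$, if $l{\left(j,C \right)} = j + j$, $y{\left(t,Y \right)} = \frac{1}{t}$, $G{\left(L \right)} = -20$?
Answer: $- \frac{2881}{18} \approx -160.06$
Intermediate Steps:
$l{\left(j,C \right)} = 2 j$
$G{\left(10 \right)} l{\left(4,15 \right)} + y{\left(-18,5 \right)} = - 20 \cdot 2 \cdot 4 + \frac{1}{-18} = \left(-20\right) 8 - \frac{1}{18} = -160 - \frac{1}{18} = - \frac{2881}{18}$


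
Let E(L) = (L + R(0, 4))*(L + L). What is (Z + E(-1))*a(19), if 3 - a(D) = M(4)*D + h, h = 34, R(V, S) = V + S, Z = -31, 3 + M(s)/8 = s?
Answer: 6771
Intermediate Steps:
M(s) = -24 + 8*s
R(V, S) = S + V
a(D) = -31 - 8*D (a(D) = 3 - ((-24 + 8*4)*D + 34) = 3 - ((-24 + 32)*D + 34) = 3 - (8*D + 34) = 3 - (34 + 8*D) = 3 + (-34 - 8*D) = -31 - 8*D)
E(L) = 2*L*(4 + L) (E(L) = (L + (4 + 0))*(L + L) = (L + 4)*(2*L) = (4 + L)*(2*L) = 2*L*(4 + L))
(Z + E(-1))*a(19) = (-31 + 2*(-1)*(4 - 1))*(-31 - 8*19) = (-31 + 2*(-1)*3)*(-31 - 152) = (-31 - 6)*(-183) = -37*(-183) = 6771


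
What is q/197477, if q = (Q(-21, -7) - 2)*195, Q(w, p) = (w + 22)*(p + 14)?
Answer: 975/197477 ≈ 0.0049373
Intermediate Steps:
Q(w, p) = (14 + p)*(22 + w) (Q(w, p) = (22 + w)*(14 + p) = (14 + p)*(22 + w))
q = 975 (q = ((308 + 14*(-21) + 22*(-7) - 7*(-21)) - 2)*195 = ((308 - 294 - 154 + 147) - 2)*195 = (7 - 2)*195 = 5*195 = 975)
q/197477 = 975/197477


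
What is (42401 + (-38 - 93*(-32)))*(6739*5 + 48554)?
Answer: 3729087411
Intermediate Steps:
(42401 + (-38 - 93*(-32)))*(6739*5 + 48554) = (42401 + (-38 + 2976))*(33695 + 48554) = (42401 + 2938)*82249 = 45339*82249 = 3729087411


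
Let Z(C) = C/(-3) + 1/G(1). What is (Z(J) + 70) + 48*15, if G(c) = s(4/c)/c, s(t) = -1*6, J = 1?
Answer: 1579/2 ≈ 789.50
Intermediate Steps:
s(t) = -6
G(c) = -6/c
Z(C) = -⅙ - C/3 (Z(C) = C/(-3) + 1/(-6/1) = C*(-⅓) + 1/(-6*1) = -C/3 + 1/(-6) = -C/3 + 1*(-⅙) = -C/3 - ⅙ = -⅙ - C/3)
(Z(J) + 70) + 48*15 = ((-⅙ - ⅓*1) + 70) + 48*15 = ((-⅙ - ⅓) + 70) + 720 = (-½ + 70) + 720 = 139/2 + 720 = 1579/2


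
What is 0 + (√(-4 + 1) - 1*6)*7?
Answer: -42 + 7*I*√3 ≈ -42.0 + 12.124*I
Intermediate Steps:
0 + (√(-4 + 1) - 1*6)*7 = 0 + (√(-3) - 6)*7 = 0 + (I*√3 - 6)*7 = 0 + (-6 + I*√3)*7 = 0 + (-42 + 7*I*√3) = -42 + 7*I*√3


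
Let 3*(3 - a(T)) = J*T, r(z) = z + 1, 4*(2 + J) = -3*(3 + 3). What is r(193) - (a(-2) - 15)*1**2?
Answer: 631/3 ≈ 210.33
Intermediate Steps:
J = -13/2 (J = -2 + (-3*(3 + 3))/4 = -2 + (-3*6)/4 = -2 + (1/4)*(-18) = -2 - 9/2 = -13/2 ≈ -6.5000)
r(z) = 1 + z
a(T) = 3 + 13*T/6 (a(T) = 3 - (-13)*T/6 = 3 + 13*T/6)
r(193) - (a(-2) - 15)*1**2 = (1 + 193) - ((3 + (13/6)*(-2)) - 15)*1**2 = 194 - ((3 - 13/3) - 15) = 194 - (-4/3 - 15) = 194 - (-49)/3 = 194 - 1*(-49/3) = 194 + 49/3 = 631/3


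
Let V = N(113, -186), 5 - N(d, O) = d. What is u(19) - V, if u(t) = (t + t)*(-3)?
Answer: -6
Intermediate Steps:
N(d, O) = 5 - d
V = -108 (V = 5 - 1*113 = 5 - 113 = -108)
u(t) = -6*t (u(t) = (2*t)*(-3) = -6*t)
u(19) - V = -6*19 - 1*(-108) = -114 + 108 = -6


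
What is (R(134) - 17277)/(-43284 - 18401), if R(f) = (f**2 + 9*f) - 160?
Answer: -345/12337 ≈ -0.027965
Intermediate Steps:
R(f) = -160 + f**2 + 9*f
(R(134) - 17277)/(-43284 - 18401) = ((-160 + 134**2 + 9*134) - 17277)/(-43284 - 18401) = ((-160 + 17956 + 1206) - 17277)/(-61685) = (19002 - 17277)*(-1/61685) = 1725*(-1/61685) = -345/12337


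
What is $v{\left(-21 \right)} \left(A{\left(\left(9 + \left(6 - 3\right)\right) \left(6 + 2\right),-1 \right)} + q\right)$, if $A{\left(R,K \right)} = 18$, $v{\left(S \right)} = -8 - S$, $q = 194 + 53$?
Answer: $3445$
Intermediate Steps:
$q = 247$
$v{\left(-21 \right)} \left(A{\left(\left(9 + \left(6 - 3\right)\right) \left(6 + 2\right),-1 \right)} + q\right) = \left(-8 - -21\right) \left(18 + 247\right) = \left(-8 + 21\right) 265 = 13 \cdot 265 = 3445$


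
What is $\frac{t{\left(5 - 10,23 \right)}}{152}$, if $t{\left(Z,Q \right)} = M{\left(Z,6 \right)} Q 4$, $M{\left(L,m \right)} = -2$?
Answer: $- \frac{23}{19} \approx -1.2105$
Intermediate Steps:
$t{\left(Z,Q \right)} = - 8 Q$ ($t{\left(Z,Q \right)} = - 2 Q 4 = - 8 Q$)
$\frac{t{\left(5 - 10,23 \right)}}{152} = \frac{\left(-8\right) 23}{152} = \left(-184\right) \frac{1}{152} = - \frac{23}{19}$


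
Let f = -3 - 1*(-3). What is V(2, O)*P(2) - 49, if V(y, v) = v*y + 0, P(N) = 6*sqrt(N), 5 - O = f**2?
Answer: -49 + 60*sqrt(2) ≈ 35.853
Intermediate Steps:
f = 0 (f = -3 + 3 = 0)
O = 5 (O = 5 - 1*0**2 = 5 - 1*0 = 5 + 0 = 5)
V(y, v) = v*y
V(2, O)*P(2) - 49 = (5*2)*(6*sqrt(2)) - 49 = 10*(6*sqrt(2)) - 49 = 60*sqrt(2) - 49 = -49 + 60*sqrt(2)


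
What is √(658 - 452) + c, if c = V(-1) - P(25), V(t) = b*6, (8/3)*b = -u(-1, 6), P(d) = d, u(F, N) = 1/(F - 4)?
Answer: -491/20 + √206 ≈ -10.197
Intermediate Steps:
u(F, N) = 1/(-4 + F)
b = 3/40 (b = 3*(-1/(-4 - 1))/8 = 3*(-1/(-5))/8 = 3*(-1*(-⅕))/8 = (3/8)*(⅕) = 3/40 ≈ 0.075000)
V(t) = 9/20 (V(t) = (3/40)*6 = 9/20)
c = -491/20 (c = 9/20 - 1*25 = 9/20 - 25 = -491/20 ≈ -24.550)
√(658 - 452) + c = √(658 - 452) - 491/20 = √206 - 491/20 = -491/20 + √206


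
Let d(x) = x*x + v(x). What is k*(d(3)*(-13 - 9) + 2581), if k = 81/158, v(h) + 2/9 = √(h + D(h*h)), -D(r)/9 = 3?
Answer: 193419/158 - 1782*I*√6/79 ≈ 1224.2 - 55.253*I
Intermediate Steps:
D(r) = -27 (D(r) = -9*3 = -27)
v(h) = -2/9 + √(-27 + h) (v(h) = -2/9 + √(h - 27) = -2/9 + √(-27 + h))
d(x) = -2/9 + x² + √(-27 + x) (d(x) = x*x + (-2/9 + √(-27 + x)) = x² + (-2/9 + √(-27 + x)) = -2/9 + x² + √(-27 + x))
k = 81/158 (k = 81*(1/158) = 81/158 ≈ 0.51266)
k*(d(3)*(-13 - 9) + 2581) = 81*((-2/9 + 3² + √(-27 + 3))*(-13 - 9) + 2581)/158 = 81*((-2/9 + 9 + √(-24))*(-22) + 2581)/158 = 81*((-2/9 + 9 + 2*I*√6)*(-22) + 2581)/158 = 81*((79/9 + 2*I*√6)*(-22) + 2581)/158 = 81*((-1738/9 - 44*I*√6) + 2581)/158 = 81*(21491/9 - 44*I*√6)/158 = 193419/158 - 1782*I*√6/79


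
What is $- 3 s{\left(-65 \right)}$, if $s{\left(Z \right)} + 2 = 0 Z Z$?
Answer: $6$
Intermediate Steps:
$s{\left(Z \right)} = -2$ ($s{\left(Z \right)} = -2 + 0 Z Z = -2 + 0 Z = -2 + 0 = -2$)
$- 3 s{\left(-65 \right)} = \left(-3\right) \left(-2\right) = 6$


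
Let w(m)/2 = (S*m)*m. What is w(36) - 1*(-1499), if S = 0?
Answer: 1499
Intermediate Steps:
w(m) = 0 (w(m) = 2*((0*m)*m) = 2*(0*m) = 2*0 = 0)
w(36) - 1*(-1499) = 0 - 1*(-1499) = 0 + 1499 = 1499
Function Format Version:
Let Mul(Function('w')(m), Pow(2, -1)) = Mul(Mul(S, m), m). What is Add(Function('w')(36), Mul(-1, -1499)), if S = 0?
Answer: 1499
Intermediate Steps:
Function('w')(m) = 0 (Function('w')(m) = Mul(2, Mul(Mul(0, m), m)) = Mul(2, Mul(0, m)) = Mul(2, 0) = 0)
Add(Function('w')(36), Mul(-1, -1499)) = Add(0, Mul(-1, -1499)) = Add(0, 1499) = 1499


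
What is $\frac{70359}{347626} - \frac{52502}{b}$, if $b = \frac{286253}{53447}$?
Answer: $- \frac{975444276813817}{99508985378} \approx -9802.6$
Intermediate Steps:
$b = \frac{286253}{53447}$ ($b = 286253 \cdot \frac{1}{53447} = \frac{286253}{53447} \approx 5.3558$)
$\frac{70359}{347626} - \frac{52502}{b} = \frac{70359}{347626} - \frac{52502}{\frac{286253}{53447}} = 70359 \cdot \frac{1}{347626} - \frac{2806074394}{286253} = \frac{70359}{347626} - \frac{2806074394}{286253} = - \frac{975444276813817}{99508985378}$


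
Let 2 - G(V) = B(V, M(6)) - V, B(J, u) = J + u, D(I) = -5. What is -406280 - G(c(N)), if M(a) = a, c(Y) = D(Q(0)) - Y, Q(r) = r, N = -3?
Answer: -406276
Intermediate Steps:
c(Y) = -5 - Y
G(V) = -4 (G(V) = 2 - ((V + 6) - V) = 2 - ((6 + V) - V) = 2 - 1*6 = 2 - 6 = -4)
-406280 - G(c(N)) = -406280 - 1*(-4) = -406280 + 4 = -406276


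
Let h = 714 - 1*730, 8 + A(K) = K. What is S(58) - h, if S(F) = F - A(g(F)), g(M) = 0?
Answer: 82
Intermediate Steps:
A(K) = -8 + K
h = -16 (h = 714 - 730 = -16)
S(F) = 8 + F (S(F) = F - (-8 + 0) = F - 1*(-8) = F + 8 = 8 + F)
S(58) - h = (8 + 58) - 1*(-16) = 66 + 16 = 82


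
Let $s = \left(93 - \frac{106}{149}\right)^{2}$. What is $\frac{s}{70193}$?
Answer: $\frac{189090001}{1558354793} \approx 0.12134$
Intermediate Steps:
$s = \frac{189090001}{22201}$ ($s = \left(93 - \frac{106}{149}\right)^{2} = \left(\frac{13751}{149}\right)^{2} = \frac{189090001}{22201} \approx 8517.2$)
$\frac{s}{70193} = \frac{189090001}{22201 \cdot 70193} = \frac{189090001}{22201} \cdot \frac{1}{70193} = \frac{189090001}{1558354793}$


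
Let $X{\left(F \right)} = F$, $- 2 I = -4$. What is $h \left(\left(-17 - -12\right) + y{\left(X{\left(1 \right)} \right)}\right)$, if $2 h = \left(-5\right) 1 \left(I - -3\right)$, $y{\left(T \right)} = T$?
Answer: $50$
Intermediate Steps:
$I = 2$ ($I = \left(- \frac{1}{2}\right) \left(-4\right) = 2$)
$h = - \frac{25}{2}$ ($h = \frac{\left(-5\right) 1 \left(2 - -3\right)}{2} = \frac{\left(-5\right) \left(2 + 3\right)}{2} = \frac{\left(-5\right) 5}{2} = \frac{1}{2} \left(-25\right) = - \frac{25}{2} \approx -12.5$)
$h \left(\left(-17 - -12\right) + y{\left(X{\left(1 \right)} \right)}\right) = - \frac{25 \left(\left(-17 - -12\right) + 1\right)}{2} = - \frac{25 \left(\left(-17 + 12\right) + 1\right)}{2} = - \frac{25 \left(-5 + 1\right)}{2} = \left(- \frac{25}{2}\right) \left(-4\right) = 50$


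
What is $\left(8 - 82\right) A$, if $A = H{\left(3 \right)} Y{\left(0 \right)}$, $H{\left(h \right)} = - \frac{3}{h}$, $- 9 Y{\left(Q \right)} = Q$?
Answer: $0$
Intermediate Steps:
$Y{\left(Q \right)} = - \frac{Q}{9}$
$A = 0$ ($A = - \frac{3}{3} \left(\left(- \frac{1}{9}\right) 0\right) = \left(-3\right) \frac{1}{3} \cdot 0 = \left(-1\right) 0 = 0$)
$\left(8 - 82\right) A = \left(8 - 82\right) 0 = \left(-74\right) 0 = 0$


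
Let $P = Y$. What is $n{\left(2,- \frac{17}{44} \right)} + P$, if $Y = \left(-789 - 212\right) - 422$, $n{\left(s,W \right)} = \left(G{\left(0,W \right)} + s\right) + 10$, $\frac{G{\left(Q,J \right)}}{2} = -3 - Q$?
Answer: $-1417$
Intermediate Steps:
$G{\left(Q,J \right)} = -6 - 2 Q$ ($G{\left(Q,J \right)} = 2 \left(-3 - Q\right) = -6 - 2 Q$)
$n{\left(s,W \right)} = 4 + s$ ($n{\left(s,W \right)} = \left(\left(-6 - 0\right) + s\right) + 10 = \left(\left(-6 + 0\right) + s\right) + 10 = \left(-6 + s\right) + 10 = 4 + s$)
$Y = -1423$ ($Y = -1001 - 422 = -1423$)
$P = -1423$
$n{\left(2,- \frac{17}{44} \right)} + P = \left(4 + 2\right) - 1423 = 6 - 1423 = -1417$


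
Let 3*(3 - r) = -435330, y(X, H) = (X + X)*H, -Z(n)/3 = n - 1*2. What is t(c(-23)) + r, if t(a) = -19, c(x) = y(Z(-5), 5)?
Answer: 145094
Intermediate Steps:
Z(n) = 6 - 3*n (Z(n) = -3*(n - 1*2) = -3*(n - 2) = -3*(-2 + n) = 6 - 3*n)
y(X, H) = 2*H*X (y(X, H) = (2*X)*H = 2*H*X)
c(x) = 210 (c(x) = 2*5*(6 - 3*(-5)) = 2*5*(6 + 15) = 2*5*21 = 210)
r = 145113 (r = 3 - ⅓*(-435330) = 3 + 145110 = 145113)
t(c(-23)) + r = -19 + 145113 = 145094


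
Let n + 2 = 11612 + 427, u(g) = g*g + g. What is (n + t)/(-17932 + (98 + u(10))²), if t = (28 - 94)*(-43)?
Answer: 14875/25332 ≈ 0.58720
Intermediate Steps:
t = 2838 (t = -66*(-43) = 2838)
u(g) = g + g² (u(g) = g² + g = g + g²)
n = 12037 (n = -2 + (11612 + 427) = -2 + 12039 = 12037)
(n + t)/(-17932 + (98 + u(10))²) = (12037 + 2838)/(-17932 + (98 + 10*(1 + 10))²) = 14875/(-17932 + (98 + 10*11)²) = 14875/(-17932 + (98 + 110)²) = 14875/(-17932 + 208²) = 14875/(-17932 + 43264) = 14875/25332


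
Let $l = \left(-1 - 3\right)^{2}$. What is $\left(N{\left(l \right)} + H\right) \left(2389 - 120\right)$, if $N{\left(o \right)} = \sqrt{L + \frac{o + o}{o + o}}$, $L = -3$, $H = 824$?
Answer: $1869656 + 2269 i \sqrt{2} \approx 1.8697 \cdot 10^{6} + 3208.9 i$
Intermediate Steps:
$l = 16$ ($l = \left(-4\right)^{2} = 16$)
$N{\left(o \right)} = i \sqrt{2}$ ($N{\left(o \right)} = \sqrt{-3 + \frac{o + o}{o + o}} = \sqrt{-3 + \frac{2 o}{2 o}} = \sqrt{-3 + 2 o \frac{1}{2 o}} = \sqrt{-3 + 1} = \sqrt{-2} = i \sqrt{2}$)
$\left(N{\left(l \right)} + H\right) \left(2389 - 120\right) = \left(i \sqrt{2} + 824\right) \left(2389 - 120\right) = \left(824 + i \sqrt{2}\right) 2269 = 1869656 + 2269 i \sqrt{2}$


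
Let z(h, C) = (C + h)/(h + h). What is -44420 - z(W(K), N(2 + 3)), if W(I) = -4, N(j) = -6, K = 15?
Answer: -177685/4 ≈ -44421.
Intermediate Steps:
z(h, C) = (C + h)/(2*h) (z(h, C) = (C + h)/((2*h)) = (C + h)*(1/(2*h)) = (C + h)/(2*h))
-44420 - z(W(K), N(2 + 3)) = -44420 - (-6 - 4)/(2*(-4)) = -44420 - (-1)*(-10)/(2*4) = -44420 - 1*5/4 = -44420 - 5/4 = -177685/4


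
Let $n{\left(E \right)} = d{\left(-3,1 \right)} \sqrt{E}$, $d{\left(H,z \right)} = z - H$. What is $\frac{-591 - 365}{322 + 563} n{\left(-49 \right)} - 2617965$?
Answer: $-2617965 - \frac{26768 i}{885} \approx -2.618 \cdot 10^{6} - 30.246 i$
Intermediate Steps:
$n{\left(E \right)} = 4 \sqrt{E}$ ($n{\left(E \right)} = \left(1 - -3\right) \sqrt{E} = \left(1 + 3\right) \sqrt{E} = 4 \sqrt{E}$)
$\frac{-591 - 365}{322 + 563} n{\left(-49 \right)} - 2617965 = \frac{-591 - 365}{322 + 563} \cdot 4 \sqrt{-49} - 2617965 = - \frac{956}{885} \cdot 4 \cdot 7 i - 2617965 = \left(-956\right) \frac{1}{885} \cdot 28 i - 2617965 = - \frac{956 \cdot 28 i}{885} - 2617965 = - \frac{26768 i}{885} - 2617965 = -2617965 - \frac{26768 i}{885}$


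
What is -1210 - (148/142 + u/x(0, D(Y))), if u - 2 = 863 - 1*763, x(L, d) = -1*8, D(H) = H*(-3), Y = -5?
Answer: -340315/284 ≈ -1198.3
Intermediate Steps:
D(H) = -3*H
x(L, d) = -8
u = 102 (u = 2 + (863 - 1*763) = 2 + (863 - 763) = 2 + 100 = 102)
-1210 - (148/142 + u/x(0, D(Y))) = -1210 - (148/142 + 102/(-8)) = -1210 - (148*(1/142) + 102*(-1/8)) = -1210 - (74/71 - 51/4) = -1210 - 1*(-3325/284) = -1210 + 3325/284 = -340315/284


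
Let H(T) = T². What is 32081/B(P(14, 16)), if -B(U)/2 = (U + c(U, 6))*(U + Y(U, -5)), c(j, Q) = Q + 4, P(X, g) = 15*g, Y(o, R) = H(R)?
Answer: -32081/132500 ≈ -0.24212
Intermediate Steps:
Y(o, R) = R²
c(j, Q) = 4 + Q
B(U) = -2*(10 + U)*(25 + U) (B(U) = -2*(U + (4 + 6))*(U + (-5)²) = -2*(U + 10)*(U + 25) = -2*(10 + U)*(25 + U))
32081/B(P(14, 16)) = 32081/(-500 - 1050*16 - 2*(15*16)²) = 32081/(-500 - 70*240 - 2*240²) = 32081/(-500 - 16800 - 2*57600) = 32081/(-500 - 16800 - 115200) = 32081/(-132500) = 32081*(-1/132500) = -32081/132500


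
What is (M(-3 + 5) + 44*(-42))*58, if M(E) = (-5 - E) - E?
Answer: -107706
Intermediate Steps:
M(E) = -5 - 2*E
(M(-3 + 5) + 44*(-42))*58 = ((-5 - 2*(-3 + 5)) + 44*(-42))*58 = ((-5 - 2*2) - 1848)*58 = ((-5 - 4) - 1848)*58 = (-9 - 1848)*58 = -1857*58 = -107706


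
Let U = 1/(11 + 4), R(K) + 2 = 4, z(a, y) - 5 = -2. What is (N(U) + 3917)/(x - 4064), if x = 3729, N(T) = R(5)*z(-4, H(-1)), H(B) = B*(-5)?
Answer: -3923/335 ≈ -11.710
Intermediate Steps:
H(B) = -5*B
z(a, y) = 3 (z(a, y) = 5 - 2 = 3)
R(K) = 2 (R(K) = -2 + 4 = 2)
U = 1/15 ≈ 0.066667
N(T) = 6 (N(T) = 2*3 = 6)
(N(U) + 3917)/(x - 4064) = (6 + 3917)/(3729 - 4064) = 3923/(-335) = 3923*(-1/335) = -3923/335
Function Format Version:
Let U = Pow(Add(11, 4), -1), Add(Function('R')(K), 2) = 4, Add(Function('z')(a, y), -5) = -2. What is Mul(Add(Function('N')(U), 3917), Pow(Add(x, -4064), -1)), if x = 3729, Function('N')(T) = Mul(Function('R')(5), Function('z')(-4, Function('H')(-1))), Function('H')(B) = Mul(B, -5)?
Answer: Rational(-3923, 335) ≈ -11.710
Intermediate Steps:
Function('H')(B) = Mul(-5, B)
Function('z')(a, y) = 3 (Function('z')(a, y) = Add(5, -2) = 3)
Function('R')(K) = 2 (Function('R')(K) = Add(-2, 4) = 2)
U = Rational(1, 15) (U = Pow(15, -1) = Rational(1, 15) ≈ 0.066667)
Function('N')(T) = 6 (Function('N')(T) = Mul(2, 3) = 6)
Mul(Add(Function('N')(U), 3917), Pow(Add(x, -4064), -1)) = Mul(Add(6, 3917), Pow(Add(3729, -4064), -1)) = Mul(3923, Pow(-335, -1)) = Mul(3923, Rational(-1, 335)) = Rational(-3923, 335)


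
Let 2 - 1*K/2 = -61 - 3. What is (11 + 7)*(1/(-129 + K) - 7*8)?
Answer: -1002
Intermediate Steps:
K = 132 (K = 4 - 2*(-61 - 3) = 4 - 2*(-64) = 4 + 128 = 132)
(11 + 7)*(1/(-129 + K) - 7*8) = (11 + 7)*(1/(-129 + 132) - 7*8) = 18*(1/3 - 56) = 18*(⅓ - 56) = 18*(-167/3) = -1002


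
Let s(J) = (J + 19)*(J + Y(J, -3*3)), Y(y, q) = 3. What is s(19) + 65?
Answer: 901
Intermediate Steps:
s(J) = (3 + J)*(19 + J) (s(J) = (J + 19)*(J + 3) = (19 + J)*(3 + J) = (3 + J)*(19 + J))
s(19) + 65 = (57 + 19**2 + 22*19) + 65 = (57 + 361 + 418) + 65 = 836 + 65 = 901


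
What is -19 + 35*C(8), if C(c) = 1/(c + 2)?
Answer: -31/2 ≈ -15.500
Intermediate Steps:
C(c) = 1/(2 + c)
-19 + 35*C(8) = -19 + 35/(2 + 8) = -19 + 35/10 = -19 + 35*(⅒) = -19 + 7/2 = -31/2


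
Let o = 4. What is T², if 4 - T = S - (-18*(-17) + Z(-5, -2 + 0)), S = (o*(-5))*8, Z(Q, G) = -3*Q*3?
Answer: 265225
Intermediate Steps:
Z(Q, G) = -9*Q
S = -160 (S = (4*(-5))*8 = -20*8 = -160)
T = 515 (T = 4 - (-160 - (-18*(-17) - 9*(-5))) = 4 - (-160 - (306 + 45)) = 4 - (-160 - 1*351) = 4 - (-160 - 351) = 4 - 1*(-511) = 4 + 511 = 515)
T² = 515² = 265225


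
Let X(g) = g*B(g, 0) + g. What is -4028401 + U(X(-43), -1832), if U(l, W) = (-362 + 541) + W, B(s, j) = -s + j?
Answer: -4030054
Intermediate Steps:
B(s, j) = j - s
X(g) = g - g² (X(g) = g*(0 - g) + g = g*(-g) + g = -g² + g = g - g²)
U(l, W) = 179 + W
-4028401 + U(X(-43), -1832) = -4028401 + (179 - 1832) = -4028401 - 1653 = -4030054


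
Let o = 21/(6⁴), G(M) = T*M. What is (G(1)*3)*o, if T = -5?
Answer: -35/144 ≈ -0.24306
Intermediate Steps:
G(M) = -5*M
o = 7/432 (o = 21/1296 = 21*(1/1296) = 7/432 ≈ 0.016204)
(G(1)*3)*o = (-5*1*3)*(7/432) = -5*3*(7/432) = -15*7/432 = -35/144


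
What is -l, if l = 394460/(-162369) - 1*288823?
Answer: 46896296147/162369 ≈ 2.8883e+5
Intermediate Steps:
l = -46896296147/162369 (l = 394460*(-1/162369) - 288823 = -394460/162369 - 288823 = -46896296147/162369 ≈ -2.8883e+5)
-l = -1*(-46896296147/162369) = 46896296147/162369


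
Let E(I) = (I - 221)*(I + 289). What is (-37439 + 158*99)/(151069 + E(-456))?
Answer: -21797/264128 ≈ -0.082524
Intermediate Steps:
E(I) = (-221 + I)*(289 + I)
(-37439 + 158*99)/(151069 + E(-456)) = (-37439 + 158*99)/(151069 + (-63869 + (-456)**2 + 68*(-456))) = (-37439 + 15642)/(151069 + (-63869 + 207936 - 31008)) = -21797/(151069 + 113059) = -21797/264128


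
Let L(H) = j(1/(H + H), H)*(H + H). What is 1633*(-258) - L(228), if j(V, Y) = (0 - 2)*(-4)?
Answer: -424962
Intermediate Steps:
j(V, Y) = 8 (j(V, Y) = -2*(-4) = 8)
L(H) = 16*H (L(H) = 8*(H + H) = 8*(2*H) = 16*H)
1633*(-258) - L(228) = 1633*(-258) - 16*228 = -421314 - 1*3648 = -421314 - 3648 = -424962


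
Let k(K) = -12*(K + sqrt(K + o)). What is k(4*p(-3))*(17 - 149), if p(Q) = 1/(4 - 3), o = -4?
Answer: 6336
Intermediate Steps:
p(Q) = 1 (p(Q) = 1/1 = 1)
k(K) = -12*K - 12*sqrt(-4 + K) (k(K) = -12*(K + sqrt(K - 4)) = -12*(K + sqrt(-4 + K)) = -12*K - 12*sqrt(-4 + K))
k(4*p(-3))*(17 - 149) = (-48 - 12*sqrt(-4 + 4*1))*(17 - 149) = (-12*4 - 12*sqrt(-4 + 4))*(-132) = (-48 - 12*sqrt(0))*(-132) = (-48 - 12*0)*(-132) = (-48 + 0)*(-132) = -48*(-132) = 6336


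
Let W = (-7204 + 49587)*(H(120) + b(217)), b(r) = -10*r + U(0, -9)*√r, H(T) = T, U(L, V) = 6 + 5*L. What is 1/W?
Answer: -1025/88891730752 - 3*√217/88891730752 ≈ -1.2028e-8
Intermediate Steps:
b(r) = -10*r + 6*√r (b(r) = -10*r + (6 + 5*0)*√r = -10*r + (6 + 0)*√r = -10*r + 6*√r)
W = -86885150 + 254298*√217 (W = (-7204 + 49587)*(120 + (-10*217 + 6*√217)) = 42383*(120 + (-2170 + 6*√217)) = 42383*(-2050 + 6*√217) = -86885150 + 254298*√217 ≈ -8.3139e+7)
1/W = 1/(-86885150 + 254298*√217)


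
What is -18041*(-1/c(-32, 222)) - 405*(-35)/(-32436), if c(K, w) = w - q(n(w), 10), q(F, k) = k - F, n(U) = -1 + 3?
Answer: 32341357/385628 ≈ 83.867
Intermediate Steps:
n(U) = 2
c(K, w) = -8 + w (c(K, w) = w - (10 - 1*2) = w - (10 - 2) = w - 1*8 = w - 8 = -8 + w)
-18041*(-1/c(-32, 222)) - 405*(-35)/(-32436) = -18041*(-1/(-8 + 222)) - 405*(-35)/(-32436) = -18041/((-1*214)) + 14175*(-1/32436) = -18041/(-214) - 1575/3604 = -18041*(-1/214) - 1575/3604 = 18041/214 - 1575/3604 = 32341357/385628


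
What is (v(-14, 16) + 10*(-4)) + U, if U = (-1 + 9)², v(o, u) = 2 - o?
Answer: 40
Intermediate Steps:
U = 64 (U = 8² = 64)
(v(-14, 16) + 10*(-4)) + U = ((2 - 1*(-14)) + 10*(-4)) + 64 = ((2 + 14) - 40) + 64 = (16 - 40) + 64 = -24 + 64 = 40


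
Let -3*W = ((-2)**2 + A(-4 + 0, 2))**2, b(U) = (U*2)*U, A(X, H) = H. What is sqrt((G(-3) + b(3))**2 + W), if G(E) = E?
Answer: sqrt(213) ≈ 14.595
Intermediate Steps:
b(U) = 2*U**2 (b(U) = (2*U)*U = 2*U**2)
W = -12 (W = -((-2)**2 + 2)**2/3 = -(4 + 2)**2/3 = -1/3*6**2 = -1/3*36 = -12)
sqrt((G(-3) + b(3))**2 + W) = sqrt((-3 + 2*3**2)**2 - 12) = sqrt((-3 + 2*9)**2 - 12) = sqrt((-3 + 18)**2 - 12) = sqrt(15**2 - 12) = sqrt(225 - 12) = sqrt(213)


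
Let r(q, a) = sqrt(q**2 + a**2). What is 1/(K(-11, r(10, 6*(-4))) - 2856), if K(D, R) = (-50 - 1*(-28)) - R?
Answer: -1/2904 ≈ -0.00034435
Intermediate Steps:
r(q, a) = sqrt(a**2 + q**2)
K(D, R) = -22 - R (K(D, R) = (-50 + 28) - R = -22 - R)
1/(K(-11, r(10, 6*(-4))) - 2856) = 1/((-22 - sqrt((6*(-4))**2 + 10**2)) - 2856) = 1/((-22 - sqrt((-24)**2 + 100)) - 2856) = 1/((-22 - sqrt(576 + 100)) - 2856) = 1/((-22 - sqrt(676)) - 2856) = 1/((-22 - 1*26) - 2856) = 1/((-22 - 26) - 2856) = 1/(-48 - 2856) = 1/(-2904) = -1/2904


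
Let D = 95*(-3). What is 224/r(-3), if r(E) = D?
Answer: -224/285 ≈ -0.78596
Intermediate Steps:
D = -285
r(E) = -285
224/r(-3) = 224/(-285) = 224*(-1/285) = -224/285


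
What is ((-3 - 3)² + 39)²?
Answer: 5625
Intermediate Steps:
((-3 - 3)² + 39)² = ((-6)² + 39)² = (36 + 39)² = 75² = 5625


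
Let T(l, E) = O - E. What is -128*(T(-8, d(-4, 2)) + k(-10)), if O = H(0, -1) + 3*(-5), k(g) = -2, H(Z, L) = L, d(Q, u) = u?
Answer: 2560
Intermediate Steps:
O = -16 (O = -1 + 3*(-5) = -1 - 15 = -16)
T(l, E) = -16 - E
-128*(T(-8, d(-4, 2)) + k(-10)) = -128*((-16 - 1*2) - 2) = -128*((-16 - 2) - 2) = -128*(-18 - 2) = -128*(-20) = 2560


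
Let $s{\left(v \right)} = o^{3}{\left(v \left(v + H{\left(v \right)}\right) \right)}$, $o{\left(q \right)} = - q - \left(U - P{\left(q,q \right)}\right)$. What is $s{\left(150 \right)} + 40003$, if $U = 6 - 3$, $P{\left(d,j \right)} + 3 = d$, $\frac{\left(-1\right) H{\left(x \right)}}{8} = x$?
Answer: $39787$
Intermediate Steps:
$H{\left(x \right)} = - 8 x$
$P{\left(d,j \right)} = -3 + d$
$U = 3$
$o{\left(q \right)} = -6$ ($o{\left(q \right)} = - q + \left(\left(-3 + q\right) - 3\right) = - q + \left(-6 + q\right) = -6$)
$s{\left(v \right)} = -216$ ($s{\left(v \right)} = \left(-6\right)^{3} = -216$)
$s{\left(150 \right)} + 40003 = -216 + 40003 = 39787$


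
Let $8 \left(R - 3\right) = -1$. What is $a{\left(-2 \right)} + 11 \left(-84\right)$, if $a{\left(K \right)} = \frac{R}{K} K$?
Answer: $- \frac{7369}{8} \approx -921.13$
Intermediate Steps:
$R = \frac{23}{8}$ ($R = 3 + \frac{1}{8} \left(-1\right) = 3 - \frac{1}{8} = \frac{23}{8} \approx 2.875$)
$a{\left(K \right)} = \frac{23}{8}$ ($a{\left(K \right)} = \frac{23}{8 K} K = \frac{23}{8}$)
$a{\left(-2 \right)} + 11 \left(-84\right) = \frac{23}{8} + 11 \left(-84\right) = \frac{23}{8} - 924 = - \frac{7369}{8}$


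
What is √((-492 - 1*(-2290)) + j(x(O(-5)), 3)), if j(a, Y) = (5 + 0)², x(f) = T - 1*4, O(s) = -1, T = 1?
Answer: √1823 ≈ 42.697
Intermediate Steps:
x(f) = -3 (x(f) = 1 - 1*4 = 1 - 4 = -3)
j(a, Y) = 25 (j(a, Y) = 5² = 25)
√((-492 - 1*(-2290)) + j(x(O(-5)), 3)) = √((-492 - 1*(-2290)) + 25) = √((-492 + 2290) + 25) = √(1798 + 25) = √1823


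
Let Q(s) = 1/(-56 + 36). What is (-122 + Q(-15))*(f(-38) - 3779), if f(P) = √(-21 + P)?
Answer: 9224539/20 - 2441*I*√59/20 ≈ 4.6123e+5 - 937.48*I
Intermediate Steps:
Q(s) = -1/20 (Q(s) = 1/(-20) = -1/20)
(-122 + Q(-15))*(f(-38) - 3779) = (-122 - 1/20)*(√(-21 - 38) - 3779) = -2441*(√(-59) - 3779)/20 = -2441*(I*√59 - 3779)/20 = -2441*(-3779 + I*√59)/20 = 9224539/20 - 2441*I*√59/20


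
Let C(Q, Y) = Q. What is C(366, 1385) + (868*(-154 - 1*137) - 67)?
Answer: -252289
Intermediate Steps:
C(366, 1385) + (868*(-154 - 1*137) - 67) = 366 + (868*(-154 - 1*137) - 67) = 366 + (868*(-154 - 137) - 67) = 366 + (868*(-291) - 67) = 366 + (-252588 - 67) = 366 - 252655 = -252289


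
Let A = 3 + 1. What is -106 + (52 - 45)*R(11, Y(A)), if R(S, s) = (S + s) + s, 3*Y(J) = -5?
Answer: -157/3 ≈ -52.333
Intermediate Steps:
A = 4
Y(J) = -5/3 (Y(J) = (⅓)*(-5) = -5/3)
R(S, s) = S + 2*s
-106 + (52 - 45)*R(11, Y(A)) = -106 + (52 - 45)*(11 + 2*(-5/3)) = -106 + 7*(11 - 10/3) = -106 + 7*(23/3) = -106 + 161/3 = -157/3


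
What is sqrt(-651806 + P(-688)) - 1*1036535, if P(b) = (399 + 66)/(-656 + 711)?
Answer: -1036535 + I*sqrt(78867503)/11 ≈ -1.0365e+6 + 807.34*I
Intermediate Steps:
P(b) = 93/11 (P(b) = 465/55 = 465*(1/55) = 93/11)
sqrt(-651806 + P(-688)) - 1*1036535 = sqrt(-651806 + 93/11) - 1*1036535 = sqrt(-7169773/11) - 1036535 = I*sqrt(78867503)/11 - 1036535 = -1036535 + I*sqrt(78867503)/11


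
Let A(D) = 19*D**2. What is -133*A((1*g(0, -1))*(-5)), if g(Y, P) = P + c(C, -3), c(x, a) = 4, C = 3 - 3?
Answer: -568575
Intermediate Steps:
C = 0
g(Y, P) = 4 + P (g(Y, P) = P + 4 = 4 + P)
-133*A((1*g(0, -1))*(-5)) = -2527*((1*(4 - 1))*(-5))**2 = -2527*((1*3)*(-5))**2 = -2527*(3*(-5))**2 = -2527*(-15)**2 = -2527*225 = -133*4275 = -568575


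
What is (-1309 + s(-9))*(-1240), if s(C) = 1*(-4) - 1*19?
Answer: 1651680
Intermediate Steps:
s(C) = -23 (s(C) = -4 - 19 = -23)
(-1309 + s(-9))*(-1240) = (-1309 - 23)*(-1240) = -1332*(-1240) = 1651680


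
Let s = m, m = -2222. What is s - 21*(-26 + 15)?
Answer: -1991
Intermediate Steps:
s = -2222
s - 21*(-26 + 15) = -2222 - 21*(-26 + 15) = -2222 - 21*(-11) = -2222 + 231 = -1991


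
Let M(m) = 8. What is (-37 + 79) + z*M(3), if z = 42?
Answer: 378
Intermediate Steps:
(-37 + 79) + z*M(3) = (-37 + 79) + 42*8 = 42 + 336 = 378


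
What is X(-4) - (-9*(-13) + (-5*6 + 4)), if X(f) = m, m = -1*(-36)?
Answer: -55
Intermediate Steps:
m = 36
X(f) = 36
X(-4) - (-9*(-13) + (-5*6 + 4)) = 36 - (-9*(-13) + (-5*6 + 4)) = 36 - (117 + (-30 + 4)) = 36 - (117 - 26) = 36 - 1*91 = 36 - 91 = -55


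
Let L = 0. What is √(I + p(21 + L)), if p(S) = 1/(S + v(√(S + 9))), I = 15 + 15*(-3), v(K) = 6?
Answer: I*√2427/9 ≈ 5.4738*I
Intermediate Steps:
I = -30 (I = 15 - 45 = -30)
p(S) = 1/(6 + S) (p(S) = 1/(S + 6) = 1/(6 + S))
√(I + p(21 + L)) = √(-30 + 1/(6 + (21 + 0))) = √(-30 + 1/(6 + 21)) = √(-30 + 1/27) = √(-809/27) = I*√2427/9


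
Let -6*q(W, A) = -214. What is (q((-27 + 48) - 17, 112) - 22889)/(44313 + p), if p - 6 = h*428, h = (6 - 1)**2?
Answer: -68560/165057 ≈ -0.41537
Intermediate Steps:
h = 25 (h = 5**2 = 25)
q(W, A) = 107/3 (q(W, A) = -1/6*(-214) = 107/3)
p = 10706 (p = 6 + 25*428 = 6 + 10700 = 10706)
(q((-27 + 48) - 17, 112) - 22889)/(44313 + p) = (107/3 - 22889)/(44313 + 10706) = -68560/3/55019 = -68560/3*1/55019 = -68560/165057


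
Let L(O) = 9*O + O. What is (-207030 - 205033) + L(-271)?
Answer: -414773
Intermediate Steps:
L(O) = 10*O
(-207030 - 205033) + L(-271) = (-207030 - 205033) + 10*(-271) = -412063 - 2710 = -414773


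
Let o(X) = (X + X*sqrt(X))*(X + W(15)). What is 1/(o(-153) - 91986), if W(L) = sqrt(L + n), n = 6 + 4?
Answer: -11557/13876529262 - 1887*I*sqrt(17)/2312754877 ≈ -8.3285e-7 - 3.3641e-6*I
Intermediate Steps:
n = 10
W(L) = sqrt(10 + L) (W(L) = sqrt(L + 10) = sqrt(10 + L))
o(X) = (5 + X)*(X + X**(3/2)) (o(X) = (X + X*sqrt(X))*(X + sqrt(10 + 15)) = (X + X**(3/2))*(X + sqrt(25)) = (X + X**(3/2))*(X + 5) = (X + X**(3/2))*(5 + X) = (5 + X)*(X + X**(3/2)))
1/(o(-153) - 91986) = 1/(((-153)**2 + (-153)**(5/2) + 5*(-153) + 5*(-153)**(3/2)) - 91986) = 1/((23409 + 70227*I*sqrt(17) - 765 + 5*(-459*I*sqrt(17))) - 91986) = 1/((23409 + 70227*I*sqrt(17) - 765 - 2295*I*sqrt(17)) - 91986) = 1/((22644 + 67932*I*sqrt(17)) - 91986) = 1/(-69342 + 67932*I*sqrt(17))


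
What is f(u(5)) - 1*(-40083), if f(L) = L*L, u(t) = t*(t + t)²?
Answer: 290083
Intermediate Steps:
u(t) = 4*t³ (u(t) = t*(2*t)² = t*(4*t²) = 4*t³)
f(L) = L²
f(u(5)) - 1*(-40083) = (4*5³)² - 1*(-40083) = (4*125)² + 40083 = 500² + 40083 = 250000 + 40083 = 290083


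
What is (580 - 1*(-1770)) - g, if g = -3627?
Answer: 5977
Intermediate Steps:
(580 - 1*(-1770)) - g = (580 - 1*(-1770)) - 1*(-3627) = (580 + 1770) + 3627 = 2350 + 3627 = 5977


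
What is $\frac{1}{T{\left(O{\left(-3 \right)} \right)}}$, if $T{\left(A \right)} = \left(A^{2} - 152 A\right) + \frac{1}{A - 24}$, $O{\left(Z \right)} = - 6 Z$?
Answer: $- \frac{6}{14473} \approx -0.00041457$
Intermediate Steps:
$T{\left(A \right)} = A^{2} + \frac{1}{-24 + A} - 152 A$ ($T{\left(A \right)} = \left(A^{2} - 152 A\right) + \frac{1}{-24 + A} = A^{2} + \frac{1}{-24 + A} - 152 A$)
$\frac{1}{T{\left(O{\left(-3 \right)} \right)}} = \frac{1}{\frac{1}{-24 - -18} \left(1 + \left(\left(-6\right) \left(-3\right)\right)^{3} - 176 \left(\left(-6\right) \left(-3\right)\right)^{2} + 3648 \left(\left(-6\right) \left(-3\right)\right)\right)} = \frac{1}{\frac{1}{-24 + 18} \left(1 + 18^{3} - 176 \cdot 18^{2} + 3648 \cdot 18\right)} = \frac{1}{\frac{1}{-6} \left(1 + 5832 - 57024 + 65664\right)} = \frac{1}{\left(- \frac{1}{6}\right) \left(1 + 5832 - 57024 + 65664\right)} = \frac{1}{\left(- \frac{1}{6}\right) 14473} = \frac{1}{- \frac{14473}{6}} = - \frac{6}{14473}$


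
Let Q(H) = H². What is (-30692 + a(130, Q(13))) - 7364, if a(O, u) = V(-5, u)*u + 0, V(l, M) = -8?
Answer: -39408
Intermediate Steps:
a(O, u) = -8*u (a(O, u) = -8*u + 0 = -8*u)
(-30692 + a(130, Q(13))) - 7364 = (-30692 - 8*13²) - 7364 = (-30692 - 8*169) - 7364 = (-30692 - 1352) - 7364 = -32044 - 7364 = -39408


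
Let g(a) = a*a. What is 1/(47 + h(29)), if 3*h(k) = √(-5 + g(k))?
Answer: 423/19045 - 6*√209/19045 ≈ 0.017656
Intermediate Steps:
g(a) = a²
h(k) = √(-5 + k²)/3
1/(47 + h(29)) = 1/(47 + √(-5 + 29²)/3) = 1/(47 + √(-5 + 841)/3) = 1/(47 + √836/3) = 1/(47 + (2*√209)/3) = 1/(47 + 2*√209/3)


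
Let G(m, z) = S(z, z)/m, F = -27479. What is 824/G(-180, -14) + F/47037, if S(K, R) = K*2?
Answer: 1743939607/329259 ≈ 5296.6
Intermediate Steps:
S(K, R) = 2*K
G(m, z) = 2*z/m (G(m, z) = (2*z)/m = 2*z/m)
824/G(-180, -14) + F/47037 = 824/((2*(-14)/(-180))) - 27479/47037 = 824/((2*(-14)*(-1/180))) - 27479*1/47037 = 824/(7/45) - 27479/47037 = 824*(45/7) - 27479/47037 = 37080/7 - 27479/47037 = 1743939607/329259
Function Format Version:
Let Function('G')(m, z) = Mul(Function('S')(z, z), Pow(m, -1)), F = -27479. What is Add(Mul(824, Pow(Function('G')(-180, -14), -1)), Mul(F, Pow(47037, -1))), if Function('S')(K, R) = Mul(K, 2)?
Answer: Rational(1743939607, 329259) ≈ 5296.6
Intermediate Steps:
Function('S')(K, R) = Mul(2, K)
Function('G')(m, z) = Mul(2, z, Pow(m, -1)) (Function('G')(m, z) = Mul(Mul(2, z), Pow(m, -1)) = Mul(2, z, Pow(m, -1)))
Add(Mul(824, Pow(Function('G')(-180, -14), -1)), Mul(F, Pow(47037, -1))) = Add(Mul(824, Pow(Mul(2, -14, Pow(-180, -1)), -1)), Mul(-27479, Pow(47037, -1))) = Add(Mul(824, Pow(Mul(2, -14, Rational(-1, 180)), -1)), Mul(-27479, Rational(1, 47037))) = Add(Mul(824, Pow(Rational(7, 45), -1)), Rational(-27479, 47037)) = Add(Mul(824, Rational(45, 7)), Rational(-27479, 47037)) = Add(Rational(37080, 7), Rational(-27479, 47037)) = Rational(1743939607, 329259)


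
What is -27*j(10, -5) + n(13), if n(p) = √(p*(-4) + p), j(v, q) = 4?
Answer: -108 + I*√39 ≈ -108.0 + 6.245*I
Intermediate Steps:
n(p) = √3*√(-p) (n(p) = √(-4*p + p) = √(-3*p) = √3*√(-p))
-27*j(10, -5) + n(13) = -27*4 + √3*√(-1*13) = -108 + √3*√(-13) = -108 + √3*(I*√13) = -108 + I*√39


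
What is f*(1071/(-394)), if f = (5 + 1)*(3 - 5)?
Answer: 6426/197 ≈ 32.619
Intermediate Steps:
f = -12 (f = 6*(-2) = -12)
f*(1071/(-394)) = -12852/(-394) = -12852*(-1)/394 = -12*(-1071/394) = 6426/197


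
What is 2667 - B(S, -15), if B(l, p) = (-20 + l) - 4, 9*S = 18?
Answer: 2689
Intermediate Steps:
S = 2 (S = (⅑)*18 = 2)
B(l, p) = -24 + l
2667 - B(S, -15) = 2667 - (-24 + 2) = 2667 - 1*(-22) = 2667 + 22 = 2689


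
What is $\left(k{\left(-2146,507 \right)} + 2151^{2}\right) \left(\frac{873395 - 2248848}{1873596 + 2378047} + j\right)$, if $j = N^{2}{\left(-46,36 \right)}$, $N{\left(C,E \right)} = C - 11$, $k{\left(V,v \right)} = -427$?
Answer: $\frac{63900461504936596}{4251643} \approx 1.503 \cdot 10^{10}$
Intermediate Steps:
$N{\left(C,E \right)} = -11 + C$
$j = 3249$ ($j = \left(-11 - 46\right)^{2} = \left(-57\right)^{2} = 3249$)
$\left(k{\left(-2146,507 \right)} + 2151^{2}\right) \left(\frac{873395 - 2248848}{1873596 + 2378047} + j\right) = \left(-427 + 2151^{2}\right) \left(\frac{873395 - 2248848}{1873596 + 2378047} + 3249\right) = \left(-427 + 4626801\right) \left(- \frac{1375453}{4251643} + 3249\right) = 4626374 \left(\left(-1375453\right) \frac{1}{4251643} + 3249\right) = 4626374 \left(- \frac{1375453}{4251643} + 3249\right) = 4626374 \cdot \frac{13812212654}{4251643} = \frac{63900461504936596}{4251643}$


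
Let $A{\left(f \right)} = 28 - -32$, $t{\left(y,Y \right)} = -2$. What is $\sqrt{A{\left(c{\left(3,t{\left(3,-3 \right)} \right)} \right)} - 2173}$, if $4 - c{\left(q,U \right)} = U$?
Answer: $i \sqrt{2113} \approx 45.967 i$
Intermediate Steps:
$c{\left(q,U \right)} = 4 - U$
$A{\left(f \right)} = 60$ ($A{\left(f \right)} = 28 + 32 = 60$)
$\sqrt{A{\left(c{\left(3,t{\left(3,-3 \right)} \right)} \right)} - 2173} = \sqrt{60 - 2173} = \sqrt{-2113} = i \sqrt{2113}$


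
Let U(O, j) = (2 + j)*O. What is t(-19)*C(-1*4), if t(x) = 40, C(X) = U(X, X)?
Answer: 320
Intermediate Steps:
U(O, j) = O*(2 + j)
C(X) = X*(2 + X)
t(-19)*C(-1*4) = 40*((-1*4)*(2 - 1*4)) = 40*(-4*(2 - 4)) = 40*(-4*(-2)) = 40*8 = 320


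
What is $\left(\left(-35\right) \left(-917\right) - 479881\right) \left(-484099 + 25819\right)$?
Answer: $205211368080$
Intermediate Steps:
$\left(\left(-35\right) \left(-917\right) - 479881\right) \left(-484099 + 25819\right) = \left(32095 - 479881\right) \left(-458280\right) = \left(-447786\right) \left(-458280\right) = 205211368080$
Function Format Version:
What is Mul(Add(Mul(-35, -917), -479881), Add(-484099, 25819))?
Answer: 205211368080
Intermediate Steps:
Mul(Add(Mul(-35, -917), -479881), Add(-484099, 25819)) = Mul(Add(32095, -479881), -458280) = Mul(-447786, -458280) = 205211368080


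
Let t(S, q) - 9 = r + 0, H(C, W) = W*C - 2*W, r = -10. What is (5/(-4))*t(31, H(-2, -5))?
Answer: 5/4 ≈ 1.2500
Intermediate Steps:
H(C, W) = -2*W + C*W (H(C, W) = C*W - 2*W = -2*W + C*W)
t(S, q) = -1 (t(S, q) = 9 + (-10 + 0) = 9 - 10 = -1)
(5/(-4))*t(31, H(-2, -5)) = (5/(-4))*(-1) = (5*(-¼))*(-1) = -5/4*(-1) = 5/4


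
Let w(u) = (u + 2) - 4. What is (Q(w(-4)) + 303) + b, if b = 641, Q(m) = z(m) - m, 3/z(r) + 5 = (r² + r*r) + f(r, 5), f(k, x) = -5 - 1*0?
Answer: 58903/62 ≈ 950.05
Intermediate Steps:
f(k, x) = -5 (f(k, x) = -5 + 0 = -5)
w(u) = -2 + u (w(u) = (2 + u) - 4 = -2 + u)
z(r) = 3/(-10 + 2*r²) (z(r) = 3/(-5 + ((r² + r*r) - 5)) = 3/(-5 + ((r² + r²) - 5)) = 3/(-5 + (2*r² - 5)) = 3/(-5 + (-5 + 2*r²)) = 3/(-10 + 2*r²))
Q(m) = -m + 3/(2*(-5 + m²)) (Q(m) = 3/(2*(-5 + m²)) - m = -m + 3/(2*(-5 + m²)))
(Q(w(-4)) + 303) + b = ((3/2 - (-2 - 4)*(-5 + (-2 - 4)²))/(-5 + (-2 - 4)²) + 303) + 641 = ((3/2 - 1*(-6)*(-5 + (-6)²))/(-5 + (-6)²) + 303) + 641 = ((3/2 - 1*(-6)*(-5 + 36))/(-5 + 36) + 303) + 641 = ((3/2 - 1*(-6)*31)/31 + 303) + 641 = ((3/2 + 186)/31 + 303) + 641 = ((1/31)*(375/2) + 303) + 641 = (375/62 + 303) + 641 = 19161/62 + 641 = 58903/62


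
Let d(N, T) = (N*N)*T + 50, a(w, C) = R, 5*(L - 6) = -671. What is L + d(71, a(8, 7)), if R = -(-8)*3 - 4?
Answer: 503709/5 ≈ 1.0074e+5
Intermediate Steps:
L = -641/5 (L = 6 + (⅕)*(-671) = 6 - 671/5 = -641/5 ≈ -128.20)
R = 20 (R = -2*(-12) - 4 = 24 - 4 = 20)
a(w, C) = 20
d(N, T) = 50 + T*N² (d(N, T) = N²*T + 50 = T*N² + 50 = 50 + T*N²)
L + d(71, a(8, 7)) = -641/5 + (50 + 20*71²) = -641/5 + (50 + 20*5041) = -641/5 + (50 + 100820) = -641/5 + 100870 = 503709/5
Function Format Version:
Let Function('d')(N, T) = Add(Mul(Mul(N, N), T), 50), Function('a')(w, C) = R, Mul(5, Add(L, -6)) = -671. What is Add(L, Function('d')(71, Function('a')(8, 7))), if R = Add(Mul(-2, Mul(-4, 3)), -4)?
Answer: Rational(503709, 5) ≈ 1.0074e+5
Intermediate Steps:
L = Rational(-641, 5) (L = Add(6, Mul(Rational(1, 5), -671)) = Add(6, Rational(-671, 5)) = Rational(-641, 5) ≈ -128.20)
R = 20 (R = Add(Mul(-2, -12), -4) = Add(24, -4) = 20)
Function('a')(w, C) = 20
Function('d')(N, T) = Add(50, Mul(T, Pow(N, 2))) (Function('d')(N, T) = Add(Mul(Pow(N, 2), T), 50) = Add(Mul(T, Pow(N, 2)), 50) = Add(50, Mul(T, Pow(N, 2))))
Add(L, Function('d')(71, Function('a')(8, 7))) = Add(Rational(-641, 5), Add(50, Mul(20, Pow(71, 2)))) = Add(Rational(-641, 5), Add(50, Mul(20, 5041))) = Add(Rational(-641, 5), Add(50, 100820)) = Add(Rational(-641, 5), 100870) = Rational(503709, 5)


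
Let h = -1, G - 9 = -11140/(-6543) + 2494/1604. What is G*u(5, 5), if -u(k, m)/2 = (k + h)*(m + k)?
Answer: -2572831000/2623743 ≈ -980.60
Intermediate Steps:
G = 64320775/5247486 (G = 9 + (-11140/(-6543) + 2494/1604) = 9 + (-11140*(-1/6543) + 2494*(1/1604)) = 9 + (11140/6543 + 1247/802) = 9 + 17093401/5247486 = 64320775/5247486 ≈ 12.257)
u(k, m) = -2*(-1 + k)*(k + m) (u(k, m) = -2*(k - 1)*(m + k) = -2*(-1 + k)*(k + m))
G*u(5, 5) = 64320775*(-2*5² + 2*5 + 2*5 - 2*5*5)/5247486 = 64320775*(-2*25 + 10 + 10 - 50)/5247486 = 64320775*(-50 + 10 + 10 - 50)/5247486 = (64320775/5247486)*(-80) = -2572831000/2623743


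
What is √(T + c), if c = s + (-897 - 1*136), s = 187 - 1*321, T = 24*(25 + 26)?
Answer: √57 ≈ 7.5498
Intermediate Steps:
T = 1224 (T = 24*51 = 1224)
s = -134 (s = 187 - 321 = -134)
c = -1167 (c = -134 + (-897 - 1*136) = -134 + (-897 - 136) = -134 - 1033 = -1167)
√(T + c) = √(1224 - 1167) = √57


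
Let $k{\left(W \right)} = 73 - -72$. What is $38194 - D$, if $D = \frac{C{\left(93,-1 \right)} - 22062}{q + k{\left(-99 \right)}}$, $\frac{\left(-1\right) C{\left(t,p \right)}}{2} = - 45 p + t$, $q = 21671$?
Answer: $\frac{46292369}{1212} \approx 38195.0$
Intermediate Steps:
$C{\left(t,p \right)} = - 2 t + 90 p$ ($C{\left(t,p \right)} = - 2 \left(- 45 p + t\right) = - 2 \left(t - 45 p\right) = - 2 t + 90 p$)
$k{\left(W \right)} = 145$ ($k{\left(W \right)} = 73 + 72 = 145$)
$D = - \frac{1241}{1212}$ ($D = \frac{\left(\left(-2\right) 93 + 90 \left(-1\right)\right) - 22062}{21671 + 145} = \frac{\left(-186 - 90\right) - 22062}{21816} = \left(-276 - 22062\right) \frac{1}{21816} = \left(-22338\right) \frac{1}{21816} = - \frac{1241}{1212} \approx -1.0239$)
$38194 - D = 38194 - - \frac{1241}{1212} = 38194 + \frac{1241}{1212} = \frac{46292369}{1212}$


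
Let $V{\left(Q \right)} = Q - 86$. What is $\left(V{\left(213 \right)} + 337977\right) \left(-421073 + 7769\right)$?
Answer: $-139739735616$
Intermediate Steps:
$V{\left(Q \right)} = -86 + Q$ ($V{\left(Q \right)} = Q - 86 = -86 + Q$)
$\left(V{\left(213 \right)} + 337977\right) \left(-421073 + 7769\right) = \left(\left(-86 + 213\right) + 337977\right) \left(-421073 + 7769\right) = \left(127 + 337977\right) \left(-413304\right) = 338104 \left(-413304\right) = -139739735616$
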